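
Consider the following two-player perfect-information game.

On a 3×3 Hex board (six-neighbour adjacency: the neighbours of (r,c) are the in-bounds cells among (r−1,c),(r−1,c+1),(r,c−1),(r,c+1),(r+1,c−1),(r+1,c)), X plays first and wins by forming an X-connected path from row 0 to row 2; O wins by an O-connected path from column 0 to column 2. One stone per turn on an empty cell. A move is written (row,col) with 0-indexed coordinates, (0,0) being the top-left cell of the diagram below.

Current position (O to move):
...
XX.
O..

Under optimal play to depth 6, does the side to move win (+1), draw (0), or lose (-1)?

value(.../XX./O.., O) = +1

[.../XX./O..] O move#1: (0,0):-1/O../XX./O.., (0,1):-1/.O./XX./O.., (0,2):-1/..O/XX./O.., (1,2):-1/.../XXO/O.., (2,1):+1/.../XX./OO.*, (2,2):-1/.../XX./O.O
[.../XX./OO.] X move#2: (0,0):-1/X../XX./OO.*, (0,1):-1/.X./XX./OO., (0,2):-1/..X/XX./OO., (1,2):-1/.../XXX/OO., (2,2):-1/.../XX./OOX
[X../XX./OO.] O move#3: (0,1):+1/XO./XX./OO.*, (0,2):+1/X.O/XX./OO., (1,2):+1/X../XXO/OO., (2,2):+1/X../XX./OOO
[XO./XX./OO.] X move#4: (0,2):-1/XOX/XX./OO.*, (1,2):-1/XO./XXX/OO., (2,2):-1/XO./XX./OOX
[XOX/XX./OO.] O move#5: (1,2):+1/XOX/XXO/OO.*, (2,2):+1/XOX/XX./OOO
[XOX/XXO/OO.] end (terminal -1, X#6); searched .../XX./O.. to 6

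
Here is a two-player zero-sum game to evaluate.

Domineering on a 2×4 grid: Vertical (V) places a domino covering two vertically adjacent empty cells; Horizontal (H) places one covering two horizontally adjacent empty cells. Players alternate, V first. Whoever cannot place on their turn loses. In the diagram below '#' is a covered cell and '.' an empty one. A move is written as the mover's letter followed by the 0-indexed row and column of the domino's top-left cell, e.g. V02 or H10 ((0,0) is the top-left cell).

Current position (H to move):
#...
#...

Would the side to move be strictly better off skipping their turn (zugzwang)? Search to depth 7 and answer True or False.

zugzwang(#.../#..., H) = False

[#.../#...] H move#1: H01:+1/###./#...*, H02:+1/#.##/#..., H11:+1/#.../###., H12:+1/#.../#.##
[###./#...] V move#2: V03:-1/####/#..#*
[####/#..#] H move#3: H11:+1/####/####*
[####/####] end (terminal -1, V#4); searched #.../#... to 7
suppose H passes — search the same position with V to move:
pass> [#.../#...] V move#1: V01:-1/##../##.., V02:+1/#.#./#.#.*, V03:-1/#..#/#..#
pass> [#.#./#.#.] end (terminal -1, H#2); searched #.../#... to 7
for H: play +1, pass -1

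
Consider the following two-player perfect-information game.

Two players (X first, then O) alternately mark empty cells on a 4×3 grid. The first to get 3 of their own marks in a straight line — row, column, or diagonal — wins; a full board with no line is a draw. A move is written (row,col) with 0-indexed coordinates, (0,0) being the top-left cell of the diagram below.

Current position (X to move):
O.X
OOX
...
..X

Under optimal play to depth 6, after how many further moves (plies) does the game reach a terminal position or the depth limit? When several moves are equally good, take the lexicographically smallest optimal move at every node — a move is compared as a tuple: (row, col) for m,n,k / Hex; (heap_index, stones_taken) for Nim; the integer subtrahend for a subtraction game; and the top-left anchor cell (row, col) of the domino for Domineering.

PV length from [O.X/OOX/.../..X]: 1 ply

ply 1, X at O.X/OOX/.../..X | (0,1)=-1→OXX/OOX/.../..X; (2,0)=-1→O.X/OOX/X../..X; (2,1)=-1→O.X/OOX/.X./..X; (2,2)=+1→O.X/OOX/..X/..X*; (3,0)=-1→O.X/OOX/.../X.X; (3,1)=-1→O.X/OOX/.../.XX
ply 2: O.X/OOX/..X/..X is terminal -1 (O); from O.X/OOX/.../..X depth 6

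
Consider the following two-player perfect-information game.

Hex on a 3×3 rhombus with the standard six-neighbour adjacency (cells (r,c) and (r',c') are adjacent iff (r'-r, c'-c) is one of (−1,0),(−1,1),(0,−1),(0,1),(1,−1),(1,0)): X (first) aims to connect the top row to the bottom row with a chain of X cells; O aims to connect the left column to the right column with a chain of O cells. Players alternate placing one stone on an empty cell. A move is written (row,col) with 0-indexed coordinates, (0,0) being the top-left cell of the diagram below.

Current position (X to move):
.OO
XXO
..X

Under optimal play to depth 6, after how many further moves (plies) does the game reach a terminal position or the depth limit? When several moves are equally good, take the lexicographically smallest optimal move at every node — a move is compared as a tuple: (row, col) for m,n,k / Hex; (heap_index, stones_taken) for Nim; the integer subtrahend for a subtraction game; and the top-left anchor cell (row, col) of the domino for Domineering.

ply 1, X at .OO/XXO/..X | (0,0)=+1→XOO/XXO/..X*; (2,0)=-1→.OO/XXO/X.X; (2,1)=-1→.OO/XXO/.XX
ply 2, O at XOO/XXO/..X | (2,0)=-1→XOO/XXO/O.X*; (2,1)=-1→XOO/XXO/.OX
ply 3, X at XOO/XXO/O.X | (2,1)=+1→XOO/XXO/OXX*
ply 4: XOO/XXO/OXX is terminal -1 (O); from .OO/XXO/..X depth 6

PV length from [.OO/XXO/..X]: 3 plies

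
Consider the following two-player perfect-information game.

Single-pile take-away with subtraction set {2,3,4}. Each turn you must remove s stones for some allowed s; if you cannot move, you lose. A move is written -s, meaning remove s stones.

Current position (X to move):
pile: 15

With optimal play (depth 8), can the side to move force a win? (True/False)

p1 X@[15]: -2[13]+1* -3[12]+1 -4[11]-1
p2 O@[13]: -2[11]-1* -3[10]-1 -4[9]-1
p3 X@[11]: -2[9]-1 -3[8]-1 -4[7]+1*
p4 O@[7]: -2[5]-1* -3[4]-1 -4[3]-1
p5 X@[5]: -2[3]-1 -3[2]-1 -4[1]+1*
p6 O@[1] terminal -1; root [15] d8

X winning at [15]: True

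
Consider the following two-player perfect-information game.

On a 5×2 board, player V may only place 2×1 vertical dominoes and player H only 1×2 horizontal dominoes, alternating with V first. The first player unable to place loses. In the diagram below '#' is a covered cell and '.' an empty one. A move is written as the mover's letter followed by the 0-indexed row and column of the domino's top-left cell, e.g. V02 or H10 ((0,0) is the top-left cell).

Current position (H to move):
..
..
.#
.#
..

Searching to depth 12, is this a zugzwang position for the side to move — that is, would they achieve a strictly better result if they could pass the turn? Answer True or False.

p1 H@[../../.#/.#/..]: H00[##/../.#/.#/..]+1* H10[../##/.#/.#/..]+1 H40[../../.#/.#/##]-1
p2 V@[##/../.#/.#/..]: V10[##/#./##/.#/..]-1* V20[##/../##/##/..]-1 V30[##/../.#/##/#.]-1
p3 H@[##/#./##/.#/..]: H40[##/#./##/.#/##]+1*
p4 V@[##/#./##/.#/##] terminal -1; root [../../.#/.#/..] d12
suppose H passes — search the same position with V to move:
pass> p1 V@[../../.#/.#/..]: V00[#./#./.#/.#/..]+1* V01[.#/.#/.#/.#/..]+1 V10[../#./##/.#/..]+1 V20[../../##/##/..]-1 V30[../../.#/##/#.]-1
pass> p2 H@[#./#./.#/.#/..]: H40[#./#./.#/.#/##]-1*
pass> p3 V@[#./#./.#/.#/##]: V01[##/##/.#/.#/##]+1* V20[#./#./##/##/##]+1
pass> p4 H@[##/##/.#/.#/##] terminal -1; root [../../.#/.#/..] d12
for H: play +1, pass -1

zugzwang(../../.#/.#/.., H) = False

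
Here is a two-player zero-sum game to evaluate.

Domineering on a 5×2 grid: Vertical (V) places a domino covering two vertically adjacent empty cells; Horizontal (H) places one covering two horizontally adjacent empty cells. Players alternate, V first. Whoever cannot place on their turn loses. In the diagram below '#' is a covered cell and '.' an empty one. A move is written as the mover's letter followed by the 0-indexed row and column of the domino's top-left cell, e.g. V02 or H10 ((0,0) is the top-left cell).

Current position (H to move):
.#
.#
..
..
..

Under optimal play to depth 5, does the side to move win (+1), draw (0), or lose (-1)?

value(.#/.#/../../.., H) = +1

[.#/.#/../../..] H move#1: H20:-1/.#/.#/##/../.., H30:+1/.#/.#/../##/..*, H40:-1/.#/.#/../../##
[.#/.#/../##/..] V move#2: V00:-1/##/##/../##/..*, V10:-1/.#/##/#./##/..
[##/##/../##/..] H move#3: H20:+1/##/##/##/##/..*, H40:+1/##/##/../##/##
[##/##/##/##/..] end (terminal -1, V#4); searched .#/.#/../../.. to 5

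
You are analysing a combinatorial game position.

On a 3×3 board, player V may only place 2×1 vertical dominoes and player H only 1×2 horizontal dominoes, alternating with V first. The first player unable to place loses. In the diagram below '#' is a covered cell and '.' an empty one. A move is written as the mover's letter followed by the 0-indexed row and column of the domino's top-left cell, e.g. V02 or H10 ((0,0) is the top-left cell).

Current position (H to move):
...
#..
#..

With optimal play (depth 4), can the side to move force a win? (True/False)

H winning at [.../#../#..]: True

[.../#../#..] H move#1: H00:-1/##./#../#.., H01:-1/.##/#../#.., H11:+1/.../###/#..*, H21:-1/.../#../###
[.../###/#..] end (terminal -1, V#2); searched .../#../#.. to 4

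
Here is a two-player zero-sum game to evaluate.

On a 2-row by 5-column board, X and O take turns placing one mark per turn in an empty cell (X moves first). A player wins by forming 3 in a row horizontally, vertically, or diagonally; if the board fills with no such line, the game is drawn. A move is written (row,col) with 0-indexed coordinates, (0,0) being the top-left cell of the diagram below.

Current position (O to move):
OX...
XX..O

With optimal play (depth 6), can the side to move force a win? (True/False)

O winning at [OX.../XX..O]: False

[OX.../XX..O] O move#1: (0,2):-1/OXO../XX..O, (0,3):-1/OX.O./XX..O, (0,4):-1/OX..O/XX..O, (1,2):+0/OX.../XXO.O*, (1,3):-1/OX.../XX.OO
[OX.../XXO.O] X move#2: (0,2):-1/OXX../XXO.O, (0,3):-1/OX.X./XXO.O, (0,4):-1/OX..X/XXO.O, (1,3):+0/OX.../XXOXO*
[OX.../XXOXO] O move#3: (0,2):+0/OXO../XXOXO*, (0,3):+0/OX.O./XXOXO, (0,4):+0/OX..O/XXOXO
[OXO../XXOXO] X move#4: (0,3):+0/OXOX./XXOXO*, (0,4):+0/OXO.X/XXOXO
[OXOX./XXOXO] O move#5: (0,4):+0/OXOXO/XXOXO*
[OXOXO/XXOXO] end (terminal +0, X#6); searched OX.../XX..O to 6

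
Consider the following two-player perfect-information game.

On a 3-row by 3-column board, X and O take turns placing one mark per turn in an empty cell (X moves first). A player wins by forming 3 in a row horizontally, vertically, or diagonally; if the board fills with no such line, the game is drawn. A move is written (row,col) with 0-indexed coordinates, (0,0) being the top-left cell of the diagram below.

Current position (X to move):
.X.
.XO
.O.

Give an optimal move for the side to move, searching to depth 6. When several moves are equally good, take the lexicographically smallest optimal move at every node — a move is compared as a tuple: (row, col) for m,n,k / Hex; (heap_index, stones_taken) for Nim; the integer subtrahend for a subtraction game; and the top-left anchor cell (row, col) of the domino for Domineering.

[.X./.XO/.O.] X move#1: (0,0):+1/XX./.XO/.O.*, (0,2):+1/.XX/.XO/.O., (1,0):-1/.X./XXO/.O., (2,0):+0/.X./.XO/XO., (2,2):+0/.X./.XO/.OX
[XX./.XO/.O.] O move#2: (0,2):-1/XXO/.XO/.O.*, (1,0):-1/XX./OXO/.O., (2,0):-1/XX./.XO/OO., (2,2):-1/XX./.XO/.OO
[XXO/.XO/.O.] X move#3: (1,0):-1/XXO/XXO/.O., (2,0):-1/XXO/.XO/XO., (2,2):+1/XXO/.XO/.OX*
[XXO/.XO/.OX] end (terminal -1, O#4); searched .X./.XO/.O. to 6

X's best at [.X./.XO/.O.]: (0,0)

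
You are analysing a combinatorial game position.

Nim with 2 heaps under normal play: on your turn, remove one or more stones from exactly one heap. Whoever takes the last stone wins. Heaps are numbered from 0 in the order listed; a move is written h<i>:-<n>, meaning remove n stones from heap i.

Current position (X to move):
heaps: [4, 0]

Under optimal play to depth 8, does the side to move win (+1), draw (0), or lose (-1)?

value((4,0), X) = +1

ply 1, X at (4,0) | h0:-1=-1→(3,0); h0:-2=-1→(2,0); h0:-3=-1→(1,0); h0:-4=+1→(0,0)*
ply 2: (0,0) is terminal -1 (O); from (4,0) depth 8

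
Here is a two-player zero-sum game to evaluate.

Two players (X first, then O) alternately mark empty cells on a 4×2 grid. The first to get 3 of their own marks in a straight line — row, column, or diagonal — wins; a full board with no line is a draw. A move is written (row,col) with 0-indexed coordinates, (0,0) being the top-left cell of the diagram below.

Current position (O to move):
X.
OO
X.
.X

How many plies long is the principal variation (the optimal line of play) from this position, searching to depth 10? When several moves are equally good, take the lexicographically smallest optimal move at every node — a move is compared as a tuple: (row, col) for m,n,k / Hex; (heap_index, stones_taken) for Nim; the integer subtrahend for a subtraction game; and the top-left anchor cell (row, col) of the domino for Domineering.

PV length from [X./OO/X./.X]: 3 plies

[X./OO/X./.X] O move#1: (0,1):+0/XO/OO/X./.X*, (2,1):+0/X./OO/XO/.X, (3,0):+0/X./OO/X./OX
[XO/OO/X./.X] X move#2: (2,1):+0/XO/OO/XX/.X*, (3,0):-1/XO/OO/X./XX
[XO/OO/XX/.X] O move#3: (3,0):+0/XO/OO/XX/OX*
[XO/OO/XX/OX] end (terminal +0, X#4); searched X./OO/X./.X to 10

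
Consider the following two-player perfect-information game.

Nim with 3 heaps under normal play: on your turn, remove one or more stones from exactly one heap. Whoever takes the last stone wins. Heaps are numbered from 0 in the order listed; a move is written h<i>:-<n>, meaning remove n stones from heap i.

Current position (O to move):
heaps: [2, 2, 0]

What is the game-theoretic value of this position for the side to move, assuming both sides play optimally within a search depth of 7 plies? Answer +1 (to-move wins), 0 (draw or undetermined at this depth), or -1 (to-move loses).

ply 1, O at (2,2,0) | h0:-1=-1→(1,2,0)*; h0:-2=-1→(0,2,0); h1:-1=-1→(2,1,0); h1:-2=-1→(2,0,0)
ply 2, X at (1,2,0) | h0:-1=-1→(0,2,0); h1:-1=+1→(1,1,0)*; h1:-2=-1→(1,0,0)
ply 3, O at (1,1,0) | h0:-1=-1→(0,1,0)*; h1:-1=-1→(1,0,0)
ply 4, X at (0,1,0) | h1:-1=+1→(0,0,0)*
ply 5: (0,0,0) is terminal -1 (O); from (2,2,0) depth 7

value((2,2,0), O) = -1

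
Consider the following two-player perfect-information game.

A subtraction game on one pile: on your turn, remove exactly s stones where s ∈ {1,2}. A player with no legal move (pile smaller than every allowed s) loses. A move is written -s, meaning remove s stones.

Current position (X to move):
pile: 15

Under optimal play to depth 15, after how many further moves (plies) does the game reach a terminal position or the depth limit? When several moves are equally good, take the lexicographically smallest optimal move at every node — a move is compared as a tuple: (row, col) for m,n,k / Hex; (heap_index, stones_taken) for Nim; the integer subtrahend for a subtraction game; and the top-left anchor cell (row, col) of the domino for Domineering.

p1 X@[15]: -1[14]-1* -2[13]-1
p2 O@[14]: -1[13]-1 -2[12]+1*
p3 X@[12]: -1[11]-1* -2[10]-1
p4 O@[11]: -1[10]-1 -2[9]+1*
p5 X@[9]: -1[8]-1* -2[7]-1
p6 O@[8]: -1[7]-1 -2[6]+1*
p7 X@[6]: -1[5]-1* -2[4]-1
p8 O@[5]: -1[4]-1 -2[3]+1*
p9 X@[3]: -1[2]-1* -2[1]-1
p10 O@[2]: -1[1]-1 -2[0]+1*
p11 X@[0] terminal -1; root [15] d15

PV length from [15]: 10 plies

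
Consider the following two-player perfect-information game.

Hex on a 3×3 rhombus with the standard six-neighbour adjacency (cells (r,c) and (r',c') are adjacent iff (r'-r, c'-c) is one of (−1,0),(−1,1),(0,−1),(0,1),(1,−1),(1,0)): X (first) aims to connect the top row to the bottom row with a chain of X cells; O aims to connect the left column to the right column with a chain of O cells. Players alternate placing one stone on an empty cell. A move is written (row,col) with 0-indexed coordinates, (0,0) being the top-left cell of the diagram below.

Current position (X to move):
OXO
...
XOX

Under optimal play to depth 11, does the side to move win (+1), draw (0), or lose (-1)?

value(OXO/.../XOX, X) = +1

[OXO/.../XOX] X move#1: (1,0):+1/OXO/X../XOX*, (1,1):+1/OXO/.X./XOX, (1,2):+1/OXO/..X/XOX
[OXO/X../XOX] end (terminal -1, O#2); searched OXO/.../XOX to 11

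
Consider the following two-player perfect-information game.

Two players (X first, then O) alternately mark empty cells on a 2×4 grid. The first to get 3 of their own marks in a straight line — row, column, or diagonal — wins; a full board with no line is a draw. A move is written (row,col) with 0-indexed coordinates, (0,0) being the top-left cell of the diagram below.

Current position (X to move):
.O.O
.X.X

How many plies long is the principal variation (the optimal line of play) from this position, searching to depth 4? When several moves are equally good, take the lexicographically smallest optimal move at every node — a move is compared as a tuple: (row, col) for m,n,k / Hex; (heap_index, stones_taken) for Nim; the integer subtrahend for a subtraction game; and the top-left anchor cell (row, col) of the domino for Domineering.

PV length from [.O.O/.X.X]: 1 ply

p1 X@[.O.O/.X.X]: (0,0)[XO.O/.X.X]-1 (0,2)[.OXO/.X.X]+0 (1,0)[.O.O/XX.X]-1 (1,2)[.O.O/.XXX]+1*
p2 O@[.O.O/.XXX] terminal -1; root [.O.O/.X.X] d4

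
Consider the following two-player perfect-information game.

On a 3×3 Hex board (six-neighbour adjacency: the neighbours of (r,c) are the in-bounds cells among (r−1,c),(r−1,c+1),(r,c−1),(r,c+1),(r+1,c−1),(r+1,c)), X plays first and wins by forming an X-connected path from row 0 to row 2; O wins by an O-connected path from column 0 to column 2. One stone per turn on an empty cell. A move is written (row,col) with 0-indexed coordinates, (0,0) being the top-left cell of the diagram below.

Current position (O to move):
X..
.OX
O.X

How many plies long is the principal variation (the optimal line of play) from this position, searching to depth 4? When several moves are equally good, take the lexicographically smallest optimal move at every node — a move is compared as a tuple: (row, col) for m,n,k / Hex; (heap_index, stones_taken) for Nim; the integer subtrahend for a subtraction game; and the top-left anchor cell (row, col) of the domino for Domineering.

p1 O@[X../.OX/O.X]: (0,1)[XO./.OX/O.X]-1 (0,2)[X.O/.OX/O.X]+1* (1,0)[X../OOX/O.X]-1 (2,1)[X../.OX/OOX]-1
p2 X@[X.O/.OX/O.X] terminal -1; root [X../.OX/O.X] d4

PV length from [X../.OX/O.X]: 1 ply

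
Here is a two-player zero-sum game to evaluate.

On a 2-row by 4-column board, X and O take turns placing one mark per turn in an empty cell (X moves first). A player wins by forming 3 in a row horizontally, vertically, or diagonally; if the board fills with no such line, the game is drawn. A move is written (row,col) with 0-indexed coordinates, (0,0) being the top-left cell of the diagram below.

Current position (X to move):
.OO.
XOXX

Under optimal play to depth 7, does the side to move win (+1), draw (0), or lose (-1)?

value(.OO./XOXX, X) = -1

[.OO./XOXX] X move#1: (0,0):-1/XOO./XOXX*, (0,3):-1/.OOX/XOXX
[XOO./XOXX] O move#2: (0,3):+1/XOOO/XOXX*
[XOOO/XOXX] end (terminal -1, X#3); searched .OO./XOXX to 7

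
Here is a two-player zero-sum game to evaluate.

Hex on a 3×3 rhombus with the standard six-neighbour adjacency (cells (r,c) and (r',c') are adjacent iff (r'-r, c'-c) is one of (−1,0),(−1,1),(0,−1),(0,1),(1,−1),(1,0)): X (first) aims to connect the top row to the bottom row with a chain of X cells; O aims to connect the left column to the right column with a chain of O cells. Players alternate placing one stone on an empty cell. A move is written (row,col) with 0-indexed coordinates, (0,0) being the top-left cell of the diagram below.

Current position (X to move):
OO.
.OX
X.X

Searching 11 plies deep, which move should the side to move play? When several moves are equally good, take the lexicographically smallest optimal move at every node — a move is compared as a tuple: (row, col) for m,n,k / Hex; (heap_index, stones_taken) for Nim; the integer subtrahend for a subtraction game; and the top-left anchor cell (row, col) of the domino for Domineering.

ply 1, X at OO./.OX/X.X | (0,2)=+1→OOX/.OX/X.X*; (1,0)=-1→OO./XOX/X.X; (2,1)=-1→OO./.OX/XXX
ply 2: OOX/.OX/X.X is terminal -1 (O); from OO./.OX/X.X depth 11

X's best at [OO./.OX/X.X]: (0,2)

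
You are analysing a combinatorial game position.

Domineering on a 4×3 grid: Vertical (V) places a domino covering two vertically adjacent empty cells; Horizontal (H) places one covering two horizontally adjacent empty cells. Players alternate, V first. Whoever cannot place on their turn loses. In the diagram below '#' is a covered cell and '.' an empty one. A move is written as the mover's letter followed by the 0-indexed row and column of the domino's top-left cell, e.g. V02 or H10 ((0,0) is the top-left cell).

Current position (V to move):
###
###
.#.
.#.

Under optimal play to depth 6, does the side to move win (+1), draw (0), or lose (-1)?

value(###/###/.#./.#., V) = +1

[###/###/.#./.#.] V move#1: V20:+1/###/###/##./##.*, V22:+1/###/###/.##/.##
[###/###/##./##.] end (terminal -1, H#2); searched ###/###/.#./.#. to 6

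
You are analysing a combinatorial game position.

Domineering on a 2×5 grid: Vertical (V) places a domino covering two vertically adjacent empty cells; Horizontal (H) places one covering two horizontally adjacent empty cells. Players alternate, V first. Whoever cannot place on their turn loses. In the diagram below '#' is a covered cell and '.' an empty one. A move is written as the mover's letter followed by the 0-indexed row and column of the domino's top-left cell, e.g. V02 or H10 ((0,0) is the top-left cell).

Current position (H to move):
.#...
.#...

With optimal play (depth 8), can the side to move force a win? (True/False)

H winning at [.#.../.#...]: False

[.#.../.#...] H move#1: H02:-1/.###./.#...*, H03:-1/.#.##/.#..., H12:-1/.#.../.###., H13:-1/.#.../.#.##
[.###./.#...] V move#2: V00:-1/####./##..., V04:+1/.####/.#..#*
[.####/.#..#] H move#3: H12:-1/.####/.####*
[.####/.####] V move#4: V00:+1/#####/#####*
[#####/#####] end (terminal -1, H#5); searched .#.../.#... to 8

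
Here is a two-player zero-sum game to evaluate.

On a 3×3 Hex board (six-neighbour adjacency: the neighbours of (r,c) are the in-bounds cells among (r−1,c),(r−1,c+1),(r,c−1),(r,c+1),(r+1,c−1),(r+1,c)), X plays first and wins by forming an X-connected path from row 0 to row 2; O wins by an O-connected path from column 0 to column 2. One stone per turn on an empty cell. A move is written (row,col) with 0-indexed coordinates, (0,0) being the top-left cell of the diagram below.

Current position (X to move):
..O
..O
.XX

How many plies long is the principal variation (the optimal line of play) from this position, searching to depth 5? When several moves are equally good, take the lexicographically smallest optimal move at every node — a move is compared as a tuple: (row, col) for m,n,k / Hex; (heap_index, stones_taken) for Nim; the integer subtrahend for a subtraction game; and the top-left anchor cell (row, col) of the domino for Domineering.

PV length from [..O/..O/.XX]: 5 plies

p1 X@[..O/..O/.XX]: (0,0)[X.O/..O/.XX]-1 (0,1)[.XO/..O/.XX]-1 (1,0)[..O/X.O/.XX]+1* (1,1)[..O/.XO/.XX]-1 (2,0)[..O/..O/XXX]-1
p2 O@[..O/X.O/.XX]: (0,0)[O.O/X.O/.XX]-1* (0,1)[.OO/X.O/.XX]-1 (1,1)[..O/XOO/.XX]-1 (2,0)[..O/X.O/OXX]-1
p3 X@[O.O/X.O/.XX]: (0,1)[OXO/X.O/.XX]+1* (1,1)[O.O/XXO/.XX]-1 (2,0)[O.O/X.O/XXX]-1
p4 O@[OXO/X.O/.XX]: (1,1)[OXO/XOO/.XX]-1* (2,0)[OXO/X.O/OXX]-1
p5 X@[OXO/XOO/.XX]: (2,0)[OXO/XOO/XXX]+1*
p6 O@[OXO/XOO/XXX] terminal -1; root [..O/..O/.XX] d5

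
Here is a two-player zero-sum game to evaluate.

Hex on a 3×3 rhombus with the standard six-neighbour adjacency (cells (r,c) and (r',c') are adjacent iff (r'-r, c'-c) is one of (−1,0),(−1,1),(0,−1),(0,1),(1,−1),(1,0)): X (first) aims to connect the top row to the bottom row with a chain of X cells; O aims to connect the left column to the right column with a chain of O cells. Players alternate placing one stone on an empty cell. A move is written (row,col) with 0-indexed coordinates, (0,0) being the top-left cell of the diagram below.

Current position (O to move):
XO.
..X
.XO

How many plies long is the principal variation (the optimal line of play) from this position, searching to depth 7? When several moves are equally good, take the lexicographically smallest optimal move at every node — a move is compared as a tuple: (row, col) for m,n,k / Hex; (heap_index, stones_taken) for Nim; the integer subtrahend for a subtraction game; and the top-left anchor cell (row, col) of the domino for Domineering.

PV length from [XO./..X/.XO]: 4 plies

ply 1, O at XO./..X/.XO | (0,2)=-1→XOO/..X/.XO*; (1,0)=-1→XO./O.X/.XO; (1,1)=-1→XO./.OX/.XO; (2,0)=-1→XO./..X/OXO
ply 2, X at XOO/..X/.XO | (1,0)=+1→XOO/X.X/.XO*; (1,1)=-1→XOO/.XX/.XO; (2,0)=-1→XOO/..X/XXO
ply 3, O at XOO/X.X/.XO | (1,1)=-1→XOO/XOX/.XO*; (2,0)=-1→XOO/X.X/OXO
ply 4, X at XOO/XOX/.XO | (2,0)=+1→XOO/XOX/XXO*
ply 5: XOO/XOX/XXO is terminal -1 (O); from XO./..X/.XO depth 7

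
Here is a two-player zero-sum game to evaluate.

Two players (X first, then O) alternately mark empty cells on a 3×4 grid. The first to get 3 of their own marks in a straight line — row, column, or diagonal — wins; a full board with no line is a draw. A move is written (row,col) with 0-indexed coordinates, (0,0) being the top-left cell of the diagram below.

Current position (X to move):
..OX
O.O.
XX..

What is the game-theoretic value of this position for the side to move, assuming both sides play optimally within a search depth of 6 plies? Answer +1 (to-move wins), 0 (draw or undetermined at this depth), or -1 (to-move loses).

ply 1, X at ..OX/O.O./XX.. | (0,0)=-1→X.OX/O.O./XX..; (0,1)=-1→.XOX/O.O./XX..; (1,1)=-1→..OX/OXO./XX..; (1,3)=-1→..OX/O.OX/XX..; (2,2)=+1→..OX/O.O./XXX.*; (2,3)=-1→..OX/O.O./XX.X
ply 2: ..OX/O.O./XXX. is terminal -1 (O); from ..OX/O.O./XX.. depth 6

value(..OX/O.O./XX.., X) = +1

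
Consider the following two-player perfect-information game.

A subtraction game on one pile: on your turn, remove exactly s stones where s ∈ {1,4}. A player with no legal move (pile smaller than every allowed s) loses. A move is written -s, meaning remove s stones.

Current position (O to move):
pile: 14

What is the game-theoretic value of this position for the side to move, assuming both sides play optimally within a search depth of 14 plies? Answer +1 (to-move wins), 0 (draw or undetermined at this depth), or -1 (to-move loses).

[14] O move#1: -1:-1/13, -4:+1/10*
[10] X move#2: -1:-1/9*, -4:-1/6
[9] O move#3: -1:-1/8, -4:+1/5*
[5] X move#4: -1:-1/4*, -4:-1/1
[4] O move#5: -1:-1/3, -4:+1/0*
[0] end (terminal -1, X#6); searched 14 to 14

value(14, O) = +1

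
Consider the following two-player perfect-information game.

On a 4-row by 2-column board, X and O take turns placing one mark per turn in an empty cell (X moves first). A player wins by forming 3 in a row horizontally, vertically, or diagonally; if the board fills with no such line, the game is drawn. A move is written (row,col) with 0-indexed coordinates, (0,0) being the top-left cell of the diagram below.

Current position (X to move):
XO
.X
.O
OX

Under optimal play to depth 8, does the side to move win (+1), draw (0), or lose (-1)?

[XO/.X/.O/OX] X move#1: (1,0):+0/XO/XX/.O/OX*, (2,0):+0/XO/.X/XO/OX
[XO/XX/.O/OX] O move#2: (2,0):+0/XO/XX/OO/OX*
[XO/XX/OO/OX] end (terminal +0, X#3); searched XO/.X/.O/OX to 8

value(XO/.X/.O/OX, X) = 0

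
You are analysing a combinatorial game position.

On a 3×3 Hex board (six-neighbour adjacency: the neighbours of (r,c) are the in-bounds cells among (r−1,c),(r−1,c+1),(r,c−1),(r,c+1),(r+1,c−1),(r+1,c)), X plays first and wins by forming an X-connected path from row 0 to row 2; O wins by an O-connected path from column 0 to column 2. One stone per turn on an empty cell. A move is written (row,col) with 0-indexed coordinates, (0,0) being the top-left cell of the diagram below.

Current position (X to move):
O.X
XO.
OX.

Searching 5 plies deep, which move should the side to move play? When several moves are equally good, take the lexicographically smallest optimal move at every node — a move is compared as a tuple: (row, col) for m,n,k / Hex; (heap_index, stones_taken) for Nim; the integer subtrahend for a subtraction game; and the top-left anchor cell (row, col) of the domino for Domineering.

X's best at [O.X/XO./OX.]: (1,2)

ply 1, X at O.X/XO./OX. | (0,1)=-1→OXX/XO./OX.; (1,2)=+1→O.X/XOX/OX.*; (2,2)=-1→O.X/XO./OXX
ply 2: O.X/XOX/OX. is terminal -1 (O); from O.X/XO./OX. depth 5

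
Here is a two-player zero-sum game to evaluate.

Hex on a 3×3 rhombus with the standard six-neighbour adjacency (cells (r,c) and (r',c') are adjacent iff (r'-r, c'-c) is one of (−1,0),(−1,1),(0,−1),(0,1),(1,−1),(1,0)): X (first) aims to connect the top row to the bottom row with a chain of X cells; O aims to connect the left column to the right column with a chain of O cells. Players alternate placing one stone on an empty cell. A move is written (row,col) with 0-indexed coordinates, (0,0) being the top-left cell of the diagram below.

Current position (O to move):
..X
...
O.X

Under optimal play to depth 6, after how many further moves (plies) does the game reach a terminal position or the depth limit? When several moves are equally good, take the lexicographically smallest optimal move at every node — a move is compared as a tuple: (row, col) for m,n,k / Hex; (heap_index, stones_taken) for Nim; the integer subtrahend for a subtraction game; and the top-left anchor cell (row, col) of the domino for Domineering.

PV length from [..X/.../O.X]: 5 plies

ply 1, O at ..X/.../O.X | (0,0)=-1→O.X/.../O.X; (0,1)=-1→.OX/.../O.X; (1,0)=-1→..X/O../O.X; (1,1)=-1→..X/.O./O.X; (1,2)=+1→..X/..O/O.X*; (2,1)=-1→..X/.../OOX
ply 2, X at ..X/..O/O.X | (0,0)=-1→X.X/..O/O.X*; (0,1)=-1→.XX/..O/O.X; (1,0)=-1→..X/X.O/O.X; (1,1)=-1→..X/.XO/O.X; (2,1)=-1→..X/..O/OXX
ply 3, O at X.X/..O/O.X | (0,1)=+1→XOX/..O/O.X*; (1,0)=+1→X.X/O.O/O.X; (1,1)=+1→X.X/.OO/O.X; (2,1)=+1→X.X/..O/OOX
ply 4, X at XOX/..O/O.X | (1,0)=-1→XOX/X.O/O.X*; (1,1)=-1→XOX/.XO/O.X; (2,1)=-1→XOX/..O/OXX
ply 5, O at XOX/X.O/O.X | (1,1)=+1→XOX/XOO/O.X*; (2,1)=+1→XOX/X.O/OOX
ply 6: XOX/XOO/O.X is terminal -1 (X); from ..X/.../O.X depth 6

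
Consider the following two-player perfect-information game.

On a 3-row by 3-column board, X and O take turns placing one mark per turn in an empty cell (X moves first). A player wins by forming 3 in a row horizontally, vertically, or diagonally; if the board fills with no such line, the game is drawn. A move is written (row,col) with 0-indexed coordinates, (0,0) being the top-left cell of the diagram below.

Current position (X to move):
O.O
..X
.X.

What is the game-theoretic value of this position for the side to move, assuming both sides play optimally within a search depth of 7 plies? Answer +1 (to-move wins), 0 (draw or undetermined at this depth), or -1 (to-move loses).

value(O.O/..X/.X., X) = -1

[O.O/..X/.X.] X move#1: (0,1):-1/OXO/..X/.X.*, (1,0):-1/O.O/X.X/.X., (1,1):-1/O.O/.XX/.X., (2,0):-1/O.O/..X/XX., (2,2):-1/O.O/..X/.XX
[OXO/..X/.X.] O move#2: (1,0):-1/OXO/O.X/.X., (1,1):+1/OXO/.OX/.X.*, (2,0):-1/OXO/..X/OX., (2,2):-1/OXO/..X/.XO
[OXO/.OX/.X.] X move#3: (1,0):-1/OXO/XOX/.X.*, (2,0):-1/OXO/.OX/XX., (2,2):-1/OXO/.OX/.XX
[OXO/XOX/.X.] O move#4: (2,0):+1/OXO/XOX/OX.*, (2,2):+1/OXO/XOX/.XO
[OXO/XOX/OX.] end (terminal -1, X#5); searched O.O/..X/.X. to 7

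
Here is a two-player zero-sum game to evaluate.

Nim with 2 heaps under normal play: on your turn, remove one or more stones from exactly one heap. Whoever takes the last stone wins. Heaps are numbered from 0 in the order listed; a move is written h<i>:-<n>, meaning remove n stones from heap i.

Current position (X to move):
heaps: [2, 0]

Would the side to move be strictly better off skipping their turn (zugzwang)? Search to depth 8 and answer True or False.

p1 X@[(2,0)]: h0:-1[(1,0)]-1 h0:-2[(0,0)]+1*
p2 O@[(0,0)] terminal -1; root [(2,0)] d8
suppose X passes — search the same position with O to move:
pass> p1 O@[(2,0)]: h0:-1[(1,0)]-1 h0:-2[(0,0)]+1*
pass> p2 X@[(0,0)] terminal -1; root [(2,0)] d8
for X: play +1, pass -1

zugzwang((2,0), X) = False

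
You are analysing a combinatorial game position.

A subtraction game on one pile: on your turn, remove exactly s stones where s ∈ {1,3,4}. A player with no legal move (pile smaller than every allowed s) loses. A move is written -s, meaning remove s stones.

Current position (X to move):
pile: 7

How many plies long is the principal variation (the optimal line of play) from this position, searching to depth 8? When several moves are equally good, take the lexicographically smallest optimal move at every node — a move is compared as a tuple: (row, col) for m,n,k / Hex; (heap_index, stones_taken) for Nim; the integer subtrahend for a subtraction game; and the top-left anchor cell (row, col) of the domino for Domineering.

PV length from [7]: 4 plies

p1 X@[7]: -1[6]-1* -3[4]-1 -4[3]-1
p2 O@[6]: -1[5]-1 -3[3]-1 -4[2]+1*
p3 X@[2]: -1[1]-1*
p4 O@[1]: -1[0]+1*
p5 X@[0] terminal -1; root [7] d8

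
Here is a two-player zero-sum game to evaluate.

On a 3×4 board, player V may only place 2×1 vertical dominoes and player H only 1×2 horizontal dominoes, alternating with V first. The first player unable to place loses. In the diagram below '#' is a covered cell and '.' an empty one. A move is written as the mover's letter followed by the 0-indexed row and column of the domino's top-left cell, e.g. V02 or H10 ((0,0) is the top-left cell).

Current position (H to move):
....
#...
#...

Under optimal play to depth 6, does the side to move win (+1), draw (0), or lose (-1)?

[..../#.../#...] H move#1: H00:-1/##../#.../#..., H01:-1/.##./#.../#..., H02:-1/..##/#.../#..., H11:+1/..../###./#...*, H12:+1/..../#.##/#..., H21:-1/..../#.../###., H22:-1/..../#.../#.##
[..../###./#...] V move#2: V03:-1/...#/####/#...*, V13:-1/..../####/#..#
[...#/####/#...] H move#3: H00:+1/##.#/####/#...*, H01:+1/.###/####/#..., H21:+1/...#/####/###., H22:+1/...#/####/#.##
[##.#/####/#...] end (terminal -1, V#4); searched ..../#.../#... to 6

value(..../#.../#..., H) = +1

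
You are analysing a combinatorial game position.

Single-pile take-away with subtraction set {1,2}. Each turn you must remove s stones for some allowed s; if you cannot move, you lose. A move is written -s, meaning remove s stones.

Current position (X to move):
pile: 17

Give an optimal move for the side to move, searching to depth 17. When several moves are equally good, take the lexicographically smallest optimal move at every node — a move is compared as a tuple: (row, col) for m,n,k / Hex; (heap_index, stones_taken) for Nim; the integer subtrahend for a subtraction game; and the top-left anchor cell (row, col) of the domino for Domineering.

ply 1, X at 17 | -1=-1→16; -2=+1→15*
ply 2, O at 15 | -1=-1→14*; -2=-1→13
ply 3, X at 14 | -1=-1→13; -2=+1→12*
ply 4, O at 12 | -1=-1→11*; -2=-1→10
ply 5, X at 11 | -1=-1→10; -2=+1→9*
ply 6, O at 9 | -1=-1→8*; -2=-1→7
ply 7, X at 8 | -1=-1→7; -2=+1→6*
ply 8, O at 6 | -1=-1→5*; -2=-1→4
ply 9, X at 5 | -1=-1→4; -2=+1→3*
ply 10, O at 3 | -1=-1→2*; -2=-1→1
ply 11, X at 2 | -1=-1→1; -2=+1→0*
ply 12: 0 is terminal -1 (O); from 17 depth 17

X's best at [17]: -2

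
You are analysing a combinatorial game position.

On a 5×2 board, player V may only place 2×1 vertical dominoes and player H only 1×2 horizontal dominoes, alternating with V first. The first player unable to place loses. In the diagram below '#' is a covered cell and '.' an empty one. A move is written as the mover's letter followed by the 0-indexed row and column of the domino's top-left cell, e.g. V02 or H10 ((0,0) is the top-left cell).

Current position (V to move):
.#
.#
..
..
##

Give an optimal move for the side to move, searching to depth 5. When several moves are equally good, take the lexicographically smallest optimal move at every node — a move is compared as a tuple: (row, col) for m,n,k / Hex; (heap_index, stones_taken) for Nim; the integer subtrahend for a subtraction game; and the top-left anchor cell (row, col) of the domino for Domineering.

ply 1, V at .#/.#/../../## | V00=-1→##/##/../../##; V10=-1→.#/##/#./../##; V20=+1→.#/.#/#./#./##*; V21=+1→.#/.#/.#/.#/##
ply 2: .#/.#/#./#./## is terminal -1 (H); from .#/.#/../../## depth 5

V's best at [.#/.#/../../##]: V20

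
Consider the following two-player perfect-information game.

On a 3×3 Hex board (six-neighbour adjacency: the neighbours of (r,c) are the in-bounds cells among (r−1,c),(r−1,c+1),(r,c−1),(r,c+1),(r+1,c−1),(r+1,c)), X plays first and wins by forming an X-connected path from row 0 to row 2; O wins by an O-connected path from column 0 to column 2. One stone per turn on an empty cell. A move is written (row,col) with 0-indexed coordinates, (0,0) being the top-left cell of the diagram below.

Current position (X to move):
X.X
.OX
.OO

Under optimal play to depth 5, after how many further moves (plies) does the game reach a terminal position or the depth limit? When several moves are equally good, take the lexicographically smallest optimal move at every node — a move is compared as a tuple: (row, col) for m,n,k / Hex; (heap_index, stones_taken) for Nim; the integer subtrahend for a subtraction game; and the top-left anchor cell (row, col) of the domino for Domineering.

ply 1, X at X.X/.OX/.OO | (0,1)=-1→XXX/.OX/.OO*; (1,0)=-1→X.X/XOX/.OO; (2,0)=-1→X.X/.OX/XOO
ply 2, O at XXX/.OX/.OO | (1,0)=+1→XXX/OOX/.OO*; (2,0)=+1→XXX/.OX/OOO
ply 3: XXX/OOX/.OO is terminal -1 (X); from X.X/.OX/.OO depth 5

PV length from [X.X/.OX/.OO]: 2 plies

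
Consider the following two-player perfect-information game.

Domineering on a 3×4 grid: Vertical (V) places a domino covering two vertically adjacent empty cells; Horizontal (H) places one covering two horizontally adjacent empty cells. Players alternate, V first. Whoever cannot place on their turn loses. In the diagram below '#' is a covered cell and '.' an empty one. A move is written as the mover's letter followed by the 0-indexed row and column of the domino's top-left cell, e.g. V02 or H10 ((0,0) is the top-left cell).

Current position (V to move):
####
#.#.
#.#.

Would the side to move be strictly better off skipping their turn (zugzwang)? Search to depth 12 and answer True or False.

zugzwang(####/#.#./#.#., V) = False

ply 1, V at ####/#.#./#.#. | V11=+1→####/###./###.*; V13=+1→####/#.##/#.##
ply 2: ####/###./###. is terminal -1 (H); from ####/#.#./#.#. depth 12
if V skipped the turn, H would face:
~ ply 1: ####/#.#./#.#. is terminal -1 (H); from ####/#.#./#.#. depth 12
compare (V): move=+1 vs pass=+1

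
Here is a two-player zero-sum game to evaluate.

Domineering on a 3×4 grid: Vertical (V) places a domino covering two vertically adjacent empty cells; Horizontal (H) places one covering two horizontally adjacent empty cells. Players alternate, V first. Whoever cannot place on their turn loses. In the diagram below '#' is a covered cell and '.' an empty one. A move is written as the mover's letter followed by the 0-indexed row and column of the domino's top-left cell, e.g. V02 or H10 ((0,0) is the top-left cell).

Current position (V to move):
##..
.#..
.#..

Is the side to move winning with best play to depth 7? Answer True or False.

V winning at [##../.#../.#..]: True

p1 V@[##../.#../.#..]: V02[###./.##./.#..]+1* V03[##.#/.#.#/.#..]+1 V10[##../##../##..]-1 V12[##../.##./.##.]+1 V13[##../.#.#/.#.#]+1
p2 H@[###./.##./.#..]: H22[###./.##./.###]-1*
p3 V@[###./.##./.###]: V03[####/.###/.###]+1* V10[###./###./####]+1
p4 H@[####/.###/.###] terminal -1; root [##../.#../.#..] d7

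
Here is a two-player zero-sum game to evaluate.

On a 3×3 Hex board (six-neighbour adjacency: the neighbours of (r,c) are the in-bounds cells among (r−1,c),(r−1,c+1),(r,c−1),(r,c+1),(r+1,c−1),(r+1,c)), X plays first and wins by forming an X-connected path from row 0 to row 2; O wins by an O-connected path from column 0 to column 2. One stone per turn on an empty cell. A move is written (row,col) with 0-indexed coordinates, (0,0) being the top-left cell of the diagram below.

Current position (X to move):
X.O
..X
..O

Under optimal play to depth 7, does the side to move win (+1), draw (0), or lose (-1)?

value(X.O/..X/..O, X) = +1

ply 1, X at X.O/..X/..O | (0,1)=-1→XXO/..X/..O; (1,0)=-1→X.O/X.X/..O; (1,1)=+1→X.O/.XX/..O*; (2,0)=-1→X.O/..X/X.O; (2,1)=-1→X.O/..X/.XO
ply 2, O at X.O/.XX/..O | (0,1)=-1→XOO/.XX/..O*; (1,0)=-1→X.O/OXX/..O; (2,0)=-1→X.O/.XX/O.O; (2,1)=-1→X.O/.XX/.OO
ply 3, X at XOO/.XX/..O | (1,0)=+1→XOO/XXX/..O*; (2,0)=-1→XOO/.XX/X.O; (2,1)=-1→XOO/.XX/.XO
ply 4, O at XOO/XXX/..O | (2,0)=-1→XOO/XXX/O.O*; (2,1)=-1→XOO/XXX/.OO
ply 5, X at XOO/XXX/O.O | (2,1)=+1→XOO/XXX/OXO*
ply 6: XOO/XXX/OXO is terminal -1 (O); from X.O/..X/..O depth 7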